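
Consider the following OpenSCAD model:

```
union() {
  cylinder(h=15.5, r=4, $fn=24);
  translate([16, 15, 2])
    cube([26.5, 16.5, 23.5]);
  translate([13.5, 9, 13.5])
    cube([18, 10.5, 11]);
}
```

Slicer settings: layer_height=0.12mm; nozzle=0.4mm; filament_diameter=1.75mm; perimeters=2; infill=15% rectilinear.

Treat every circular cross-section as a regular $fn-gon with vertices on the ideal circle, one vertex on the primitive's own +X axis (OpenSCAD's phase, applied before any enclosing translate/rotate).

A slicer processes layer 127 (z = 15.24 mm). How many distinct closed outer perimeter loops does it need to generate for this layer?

2

At z = 15.24 mm: the cylinder: section is a regular 24-gon, circumradius r=4; the cube at (16, 15) (footprint 26.5×16.5) is included at this height; the 18×10.5 cube at (13.5, 9) contributes its full rectangle; Merging all regions: the regions partially overlap (shared area 69.75 mm²), so overlapping operands fuse into one piece — 2 connected regions. The result has 2 disconnected regions.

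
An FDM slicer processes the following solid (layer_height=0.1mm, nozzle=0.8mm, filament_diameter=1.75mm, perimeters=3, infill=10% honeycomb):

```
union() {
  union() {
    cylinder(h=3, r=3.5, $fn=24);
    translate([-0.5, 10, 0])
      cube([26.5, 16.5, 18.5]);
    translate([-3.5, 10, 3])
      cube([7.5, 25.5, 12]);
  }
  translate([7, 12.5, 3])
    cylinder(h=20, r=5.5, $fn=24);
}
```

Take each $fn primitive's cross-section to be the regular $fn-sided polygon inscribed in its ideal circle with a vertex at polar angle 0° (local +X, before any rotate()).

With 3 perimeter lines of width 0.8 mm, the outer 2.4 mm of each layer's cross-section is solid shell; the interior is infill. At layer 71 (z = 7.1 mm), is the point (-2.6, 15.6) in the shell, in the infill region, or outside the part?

shell

At z = 7.1 mm: the cylinder is not intersected at this z (z outside [0, 3]); the cube at (-0.5, 10) is present — its section is the full 26.5×16.5 rectangle; the cube at (-3.5, 10) (footprint 7.5×25.5) is included at this height; Merging all regions: the regions partially overlap (shared area 74.25 mm²), so overlapping operands fuse into one piece — 1 connected region; the r=5.5 cylinder at (7, 12.5) gives a regular 24-gon of circumradius 5.5 (constant along its height); Merging all regions: the regions partially overlap (shared area 73.33 mm²), so overlapping operands fuse into one piece — 1 connected region. Overall, the cross-section is a single solid region. The nearest boundary edge runs (-3.50, 10.00)→(-3.50, 35.50); distance from the point to it = 0.90 mm. The point is inside the cross-section, 0.90 mm from the nearest boundary — within the 2.4 mm shell band (3 × 0.8).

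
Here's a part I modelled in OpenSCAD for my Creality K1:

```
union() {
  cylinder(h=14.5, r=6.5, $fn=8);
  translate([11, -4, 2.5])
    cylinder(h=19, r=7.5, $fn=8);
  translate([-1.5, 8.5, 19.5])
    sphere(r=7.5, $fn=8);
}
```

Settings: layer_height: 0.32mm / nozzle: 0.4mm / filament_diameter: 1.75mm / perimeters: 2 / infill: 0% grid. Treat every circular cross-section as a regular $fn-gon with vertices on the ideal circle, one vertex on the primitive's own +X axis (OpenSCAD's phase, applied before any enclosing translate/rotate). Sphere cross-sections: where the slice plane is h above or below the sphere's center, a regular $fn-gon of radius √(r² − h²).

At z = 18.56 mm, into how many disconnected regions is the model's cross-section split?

At z = 18.56 mm: the cylinder does not reach this height (z outside [0, 14.5]); the r=7.5 cylinder at (11, -4) contributes a regular 8-gon of circumradius 7.5; the sphere at (-1.5, 8.5): section is a regular 8-gon, circumradius = √(r²−h²) = √(7.5²−0.94²) = 7.441; Merging all regions: the 2 present regions are separate (no shared area or edge), so areas and boundary lengths simply add and each stays a separate island — 2 connected regions. The result has 2 disconnected regions.

2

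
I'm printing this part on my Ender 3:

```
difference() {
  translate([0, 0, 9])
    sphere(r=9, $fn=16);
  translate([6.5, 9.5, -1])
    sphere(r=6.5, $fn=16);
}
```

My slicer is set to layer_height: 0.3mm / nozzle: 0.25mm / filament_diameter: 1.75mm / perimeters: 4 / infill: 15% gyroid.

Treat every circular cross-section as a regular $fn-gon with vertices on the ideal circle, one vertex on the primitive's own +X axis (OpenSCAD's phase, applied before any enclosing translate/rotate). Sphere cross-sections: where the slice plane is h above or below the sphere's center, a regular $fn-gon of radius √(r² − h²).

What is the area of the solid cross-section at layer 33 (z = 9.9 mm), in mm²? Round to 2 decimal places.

At z = 9.9 mm: the sphere: section is a regular 16-gon, circumradius = √(r²−h²) = √(9²−0.9²) = 8.955 (area = (16/2)·8.955²·sin(360°/16) = 245.50 mm²); the sphere at (6.5, 9.5) is not intersected at this z (|z−center|=10.900 > r=6.5); Subtracting the remaining from the first: none of the subtracted shapes is present at this height, so the r=9 sphere is unchanged — area = 245.50 mm². Overall, the cross-section is a single solid region. Net area = 245.50 mm².

245.50 mm²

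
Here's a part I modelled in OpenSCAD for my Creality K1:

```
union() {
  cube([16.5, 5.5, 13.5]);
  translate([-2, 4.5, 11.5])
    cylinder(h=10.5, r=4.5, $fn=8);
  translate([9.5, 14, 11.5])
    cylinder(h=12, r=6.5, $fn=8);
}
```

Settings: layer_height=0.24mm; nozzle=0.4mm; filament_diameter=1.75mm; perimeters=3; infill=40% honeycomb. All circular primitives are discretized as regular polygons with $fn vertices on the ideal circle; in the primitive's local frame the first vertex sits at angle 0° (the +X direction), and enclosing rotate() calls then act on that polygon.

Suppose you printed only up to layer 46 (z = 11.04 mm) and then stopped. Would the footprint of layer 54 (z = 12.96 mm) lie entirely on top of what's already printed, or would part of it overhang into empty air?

Compare the two slices. At z = 11.04: the cube is present — its section is the full 16.5×5.5 rectangle (area 90.75 mm²); the cylinder at (-2, 4.5) is not intersected at this z (z outside [11.5, 22]); the cylinder at (9.5, 14) is absent (z outside [11.5, 23.5]); Taking the union: only the 16.5×5.5 cube is present, so the union is just that shape — area = 90.75 mm². At z = 12.96: the cube is present — its section is the full 16.5×5.5 rectangle (area 90.75 mm²); the r=4.5 cylinder at (-2, 4.5) contributes a regular 8-gon of circumradius 4.5 (area = (8/2)·4.500²·sin(360°/8) = 57.28 mm²); the cylinder at (9.5, 14): section is a regular 8-gon, circumradius r=6.5 (area = (8/2)·6.500²·sin(360°/8) = 119.50 mm²); Taking the union: the regions partially overlap — summed areas 267.53 mm² minus the doubly-counted overlap 8.44 mm² gives 259.09 mm² — area = 259.09 mm². Checking containment: at z = 12.96 the cross-section extends beyond the z = 11.04 cross-section by about 168.34 mm².

part overhangs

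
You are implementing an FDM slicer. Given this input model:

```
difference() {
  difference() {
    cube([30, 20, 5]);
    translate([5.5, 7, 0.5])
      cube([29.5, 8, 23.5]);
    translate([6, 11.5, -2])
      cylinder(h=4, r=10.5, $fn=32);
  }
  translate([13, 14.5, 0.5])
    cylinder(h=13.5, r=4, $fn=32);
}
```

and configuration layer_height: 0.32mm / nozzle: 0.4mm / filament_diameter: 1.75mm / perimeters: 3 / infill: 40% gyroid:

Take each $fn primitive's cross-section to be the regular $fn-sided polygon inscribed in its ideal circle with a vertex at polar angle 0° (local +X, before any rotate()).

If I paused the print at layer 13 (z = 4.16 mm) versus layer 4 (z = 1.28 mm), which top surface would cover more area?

Layer 13 (z = 4.16): the cube is present — its section is the full 30×20 rectangle (area 600.00 mm²); the cube at (5.5, 7) (footprint 29.5×8) is included at this height (area 236.00 mm²); the cylinder at (6, 11.5) does not reach this height (z outside [-2, 2]); Subtracting the remaining from the first: starting from the 30×20 cube (600.00 mm²), the 29.5×8 cube at (5.5, 7) partially overlaps it — only the 196.00 mm² overlap (of its 236.00 mm²) is removed, clipping the outline — area = 404.00 mm²; the cylinder at (13, 14.5): section is a regular 32-gon, circumradius r=4 (area = (32/2)·4.000²·sin(360°/32) = 49.94 mm²); After the difference (first − rest): starting from the result so far (404.00 mm²), the r=4 cylinder at (13, 14.5) partially overlaps it — only the 21.00 mm² overlap (of its 49.94 mm²) is removed, clipping the outline — area = 383.00 mm². So its area = 383.00 mm². Layer 4 (z = 1.28): the 30×20 cube contributes its full rectangle (area 600.00 mm²); the cube at (5.5, 7) (footprint 29.5×8) is included at this height (area 236.00 mm²); the cylinder at (6, 11.5): section is a regular 32-gon, circumradius r=10.5 (area = (32/2)·10.500²·sin(360°/32) = 344.14 mm²); Subtracting the remaining from the first: starting from the 30×20 cube (600.00 mm²), the 29.5×8 cube at (5.5, 7) partially overlaps it — only the 196.00 mm² overlap (of its 236.00 mm²) is removed, clipping the outline; the r=10.5 cylinder at (6, 11.5) partially overlaps it — only the 188.52 mm² overlap (of its 344.14 mm²) is removed, clipping the outline — area = 215.48 mm²; the cylinder at (13, 14.5): section is a regular 32-gon, circumradius r=4 (area = (32/2)·4.000²·sin(360°/32) = 49.94 mm²); Subtracting the remaining from the first: starting from that combined region (215.48 mm²), the r=4 cylinder at (13, 14.5) partially overlaps it — only the 3.61 mm² overlap (of its 49.94 mm²) is removed, clipping the outline — area = 211.87 mm². So its area = 211.87 mm². Layer 13 is larger (383.00 vs 211.87 mm²).

layer 13 (z = 4.16 mm)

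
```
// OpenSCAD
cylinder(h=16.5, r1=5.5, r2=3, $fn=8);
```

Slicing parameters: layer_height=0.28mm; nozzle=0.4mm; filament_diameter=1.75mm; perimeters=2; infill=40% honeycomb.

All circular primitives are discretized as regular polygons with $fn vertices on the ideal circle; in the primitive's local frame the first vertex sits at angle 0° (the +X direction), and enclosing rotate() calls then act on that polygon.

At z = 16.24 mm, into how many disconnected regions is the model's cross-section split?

1

At z = 16.24 mm: the cone contributes a regular 8-gon of circumradius 3.039 (interpolated between r1=5.5 and r2=3 at t=0.984). The result has 1 disconnected region.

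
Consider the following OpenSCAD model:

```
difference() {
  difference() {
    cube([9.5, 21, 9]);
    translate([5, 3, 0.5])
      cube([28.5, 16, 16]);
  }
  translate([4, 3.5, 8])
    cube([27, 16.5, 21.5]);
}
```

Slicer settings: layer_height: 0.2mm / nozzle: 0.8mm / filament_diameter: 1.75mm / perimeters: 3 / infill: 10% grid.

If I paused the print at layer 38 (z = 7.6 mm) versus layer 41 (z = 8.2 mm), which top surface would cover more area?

layer 38 (z = 7.6 mm)

Layer 38 (z = 7.6): the cube is present — its section is the full 9.5×21 rectangle (area 199.50 mm²); the cube at (5, 3) (footprint 28.5×16) is included at this height (area 456.00 mm²); Taking the first minus the rest: starting from the 9.5×21 cube (199.50 mm²), the 28.5×16 cube at (5, 3) partially overlaps it — only the 72.00 mm² overlap (of its 456.00 mm²) is removed, clipping the outline — area = 127.50 mm²; the cube at (4, 3.5) does not reach this height (z outside [8, 29.5]); Subtracting the remaining from the first: none of the subtracted shapes is present at this height, so that combined region is unchanged — area = 127.50 mm². So its area = 127.50 mm². Layer 41 (z = 8.2): the cube is present — its section is the full 9.5×21 rectangle (area 199.50 mm²); the cube at (5, 3) (footprint 28.5×16) is included at this height (area 456.00 mm²); Subtracting the remaining from the first: starting from the 9.5×21 cube (199.50 mm²), the 28.5×16 cube at (5, 3) partially overlaps it — only the 72.00 mm² overlap (of its 456.00 mm²) is removed, clipping the outline — area = 127.50 mm²; the cube at (4, 3.5) is present — its section is the full 27×16.5 rectangle (area 445.50 mm²); Subtracting the remaining from the first: starting from the result so far (127.50 mm²), the 27×16.5 cube at (4, 3.5) partially overlaps it — only the 21.00 mm² overlap (of its 445.50 mm²) is removed, clipping the outline — area = 106.50 mm². So its area = 106.50 mm². Layer 38 is larger (127.50 vs 106.50 mm²).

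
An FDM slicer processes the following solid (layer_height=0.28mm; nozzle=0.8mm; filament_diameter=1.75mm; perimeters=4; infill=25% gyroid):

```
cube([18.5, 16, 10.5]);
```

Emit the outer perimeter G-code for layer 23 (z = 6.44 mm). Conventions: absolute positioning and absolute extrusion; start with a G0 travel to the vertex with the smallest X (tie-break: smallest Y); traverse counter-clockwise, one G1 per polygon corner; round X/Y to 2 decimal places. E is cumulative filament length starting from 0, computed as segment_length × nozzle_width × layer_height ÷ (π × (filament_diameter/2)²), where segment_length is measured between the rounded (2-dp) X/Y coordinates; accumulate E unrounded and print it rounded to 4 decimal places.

G0 X0.00 Y0.00 Z6.44
G1 X18.50 Y0.00 E1.7229
G1 X18.50 Y16.00 E3.2129
G1 X0.00 Y16.00 E4.9358
G1 X0.00 Y0.00 E6.4259

At z = 6.44 mm: the cube is present — its section is the full 18.5×16 rectangle. The outline is a single polygon with 4 vertices. Extrusion per mm of travel: 0.8 × 0.28 / (π × 0.875²) = 0.093128. Accumulating E over each segment gives final E = 6.4259.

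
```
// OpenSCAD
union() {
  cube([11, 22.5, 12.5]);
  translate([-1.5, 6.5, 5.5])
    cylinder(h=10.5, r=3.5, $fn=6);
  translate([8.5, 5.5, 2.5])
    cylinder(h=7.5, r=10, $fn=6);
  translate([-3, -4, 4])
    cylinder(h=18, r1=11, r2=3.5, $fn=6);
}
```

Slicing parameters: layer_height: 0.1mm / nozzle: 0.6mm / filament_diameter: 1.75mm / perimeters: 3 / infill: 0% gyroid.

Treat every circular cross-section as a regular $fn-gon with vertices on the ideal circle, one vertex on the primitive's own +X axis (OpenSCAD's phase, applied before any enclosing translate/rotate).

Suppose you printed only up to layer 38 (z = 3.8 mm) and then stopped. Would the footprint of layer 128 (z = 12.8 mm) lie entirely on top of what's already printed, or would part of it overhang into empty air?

part overhangs

Compare the two slices. At z = 3.8: the cube (footprint 11×22.5) is included at this height (area 247.50 mm²); the cylinder at (-1.5, 6.5) is absent (z outside [5.5, 16]); the r=10 cylinder at (8.5, 5.5) contributes a regular 6-gon of circumradius 10 (area = (6/2)·10.000²·sin(360°/6) = 259.81 mm²); the cone at (-3, -4) is not intersected at this z (z outside [4, 22]); Merging all regions: the regions partially overlap — summed areas 507.31 mm² minus the doubly-counted overlap 142.72 mm² gives 364.58 mm² — area = 364.58 mm². At z = 12.8: the cube is not intersected at this z (z outside [0, 12.5]); the r=3.5 cylinder at (-1.5, 6.5) gives a regular 6-gon of circumradius 3.5 (constant along its height) (area = (6/2)·3.500²·sin(360°/6) = 31.83 mm²); the cylinder at (8.5, 5.5) is absent (z outside [2.5, 10]); the cone at (-3, -4): at t=0.489 of its height the radius interpolates to r₁+(r₂−r₁)t = 7.333, giving a regular 6-gon of that circumradius (area = (6/2)·7.333²·sin(360°/6) = 139.72 mm²); Combining (union): the 2 present regions are separate (no shared area or edge), so areas and boundary lengths simply add and each stays a separate island — area = 171.55 mm². Checking containment: at z = 12.8 the cross-section extends beyond the z = 3.8 cross-section by about 156.66 mm².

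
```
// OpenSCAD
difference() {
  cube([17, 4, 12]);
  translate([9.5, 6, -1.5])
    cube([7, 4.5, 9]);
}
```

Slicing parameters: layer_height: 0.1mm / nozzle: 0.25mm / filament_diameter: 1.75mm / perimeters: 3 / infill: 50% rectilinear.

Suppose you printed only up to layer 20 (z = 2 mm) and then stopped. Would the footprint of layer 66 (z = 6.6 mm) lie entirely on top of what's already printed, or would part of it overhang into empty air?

entirely on top

Compare the two slices. At z = 2: the 17×4 cube contributes its full rectangle (area 68.00 mm²); the cube at (9.5, 6) is present — its section is the full 7×4.5 rectangle (area 31.50 mm²); Taking the first minus the rest: starting from the 17×4 cube (68.00 mm²), the 7×4.5 cube at (9.5, 6) misses the remaining region (no effect) — area = 68.00 mm². At z = 6.6: the cube is present — its section is the full 17×4 rectangle (area 68.00 mm²); the cube at (9.5, 6) (footprint 7×4.5) is included at this height (area 31.50 mm²); Taking the first minus the rest: starting from the 17×4 cube (68.00 mm²), the 7×4.5 cube at (9.5, 6) misses the remaining region (no effect) — area = 68.00 mm². Checking containment: the cross-section at z = 6.6 is a subset of the cross-section at z = 2.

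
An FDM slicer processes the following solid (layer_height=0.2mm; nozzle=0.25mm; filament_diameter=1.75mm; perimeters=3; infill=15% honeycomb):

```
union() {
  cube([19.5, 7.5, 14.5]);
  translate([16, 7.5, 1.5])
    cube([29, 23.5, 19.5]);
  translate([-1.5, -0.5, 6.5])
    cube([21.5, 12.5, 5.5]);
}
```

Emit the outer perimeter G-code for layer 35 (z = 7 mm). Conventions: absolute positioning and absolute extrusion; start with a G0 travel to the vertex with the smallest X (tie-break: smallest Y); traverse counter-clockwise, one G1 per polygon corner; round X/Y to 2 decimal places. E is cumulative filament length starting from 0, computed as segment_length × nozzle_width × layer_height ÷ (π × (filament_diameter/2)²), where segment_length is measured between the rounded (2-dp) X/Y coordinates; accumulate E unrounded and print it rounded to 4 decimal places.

G0 X-1.50 Y-0.50 Z7.00
G1 X20.00 Y-0.50 E0.4469
G1 X20.00 Y7.50 E0.6132
G1 X45.00 Y7.50 E1.1329
G1 X45.00 Y31.00 E1.6214
G1 X16.00 Y31.00 E2.2243
G1 X16.00 Y12.00 E2.6192
G1 X-1.50 Y12.00 E2.9830
G1 X-1.50 Y-0.50 E3.2429

At z = 7 mm: the 19.5×7.5 cube contributes its full rectangle; the 29×23.5 cube at (16, 7.5) contributes its full rectangle; the 21.5×12.5 cube at (-1.5, -0.5) contributes its full rectangle; Merging all regions: the regions partially overlap (shared area 164.25 mm²), so overlapping operands fuse into one piece — 1 connected region. The outline is a single polygon with 8 vertices. Extrusion per mm of travel: 0.25 × 0.2 / (π × 0.875²) = 0.020788. Accumulating E over each segment gives final E = 3.2429.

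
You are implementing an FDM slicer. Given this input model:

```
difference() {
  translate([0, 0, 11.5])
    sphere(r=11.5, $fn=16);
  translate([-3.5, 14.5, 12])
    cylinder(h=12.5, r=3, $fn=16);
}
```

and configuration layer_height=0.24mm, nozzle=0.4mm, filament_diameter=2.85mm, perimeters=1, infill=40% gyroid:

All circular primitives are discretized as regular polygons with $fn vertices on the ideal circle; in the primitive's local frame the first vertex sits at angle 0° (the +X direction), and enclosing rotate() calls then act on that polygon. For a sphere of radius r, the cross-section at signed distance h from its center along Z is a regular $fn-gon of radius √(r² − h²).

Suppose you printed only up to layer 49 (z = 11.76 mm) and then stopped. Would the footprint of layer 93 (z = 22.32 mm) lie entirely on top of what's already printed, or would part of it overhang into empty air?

Compare the two slices. At z = 11.76: the r=11.5 sphere slices to a regular 16-gon of circumradius 11.497 (√(r²−h²) with h=0.26 from center) (area = (16/2)·11.497²·sin(360°/16) = 404.67 mm²); the cylinder at (-3.5, 14.5) does not reach this height (z outside [12, 24.5]); Taking the first minus the rest: none of the subtracted shapes is present at this height, so the r=11.5 sphere is unchanged — area = 404.67 mm². At z = 22.32: the r=11.5 sphere contributes a regular 16-gon of circumradius √(11.5²−10.82²) = 3.896 (area = (16/2)·3.896²·sin(360°/16) = 46.47 mm²); the r=3 cylinder at (-3.5, 14.5) contributes a regular 16-gon of circumradius 3 (area = (16/2)·3.000²·sin(360°/16) = 27.55 mm²); Subtracting the remaining from the first: starting from the r=11.5 sphere (46.47 mm²), the r=3 cylinder at (-3.5, 14.5) misses the remaining region (no effect) — area = 46.47 mm². Checking containment: the cross-section at z = 22.32 is a subset of the cross-section at z = 11.76.

entirely on top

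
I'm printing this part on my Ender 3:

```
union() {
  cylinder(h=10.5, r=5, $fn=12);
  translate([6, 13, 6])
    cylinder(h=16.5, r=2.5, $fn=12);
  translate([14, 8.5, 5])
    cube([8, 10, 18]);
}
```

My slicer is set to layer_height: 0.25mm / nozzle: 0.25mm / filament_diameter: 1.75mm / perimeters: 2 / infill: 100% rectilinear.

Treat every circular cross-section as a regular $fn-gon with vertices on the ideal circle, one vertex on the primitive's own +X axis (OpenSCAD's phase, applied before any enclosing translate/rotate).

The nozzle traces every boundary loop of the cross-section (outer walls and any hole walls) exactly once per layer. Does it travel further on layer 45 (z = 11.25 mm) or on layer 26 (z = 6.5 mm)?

Layer 45 (z = 11.25): the cylinder does not reach this height (z outside [0, 10.5]); the r=2.5 cylinder at (6, 13) contributes a regular 12-gon of circumradius 2.5 (perimeter = 2·12·2.500·sin(180°/12) = 15.53 mm); the cube at (14, 8.5) (footprint 8×10) is included at this height (perimeter 36.00 mm); Combining (union): the 2 present regions are separate (no shared area or edge), so areas and boundary lengths simply add and each stays a separate island — boundary = 51.53 mm. So its perimeter = 51.53 mm. Layer 26 (z = 6.5): the cylinder: section is a regular 12-gon, circumradius r=5 (perimeter = 2·12·5.000·sin(180°/12) = 31.06 mm); the r=2.5 cylinder at (6, 13) contributes a regular 12-gon of circumradius 2.5 (perimeter = 2·12·2.500·sin(180°/12) = 15.53 mm); the 8×10 cube at (14, 8.5) contributes its full rectangle (perimeter 36.00 mm); Merging all regions: the 3 present regions are separate (no shared area or edge), so areas and boundary lengths simply add and each stays a separate island — boundary = 82.59 mm. So its perimeter = 82.59 mm. Layer 26 is larger (82.59 vs 51.53 mm).

layer 26 (z = 6.5 mm)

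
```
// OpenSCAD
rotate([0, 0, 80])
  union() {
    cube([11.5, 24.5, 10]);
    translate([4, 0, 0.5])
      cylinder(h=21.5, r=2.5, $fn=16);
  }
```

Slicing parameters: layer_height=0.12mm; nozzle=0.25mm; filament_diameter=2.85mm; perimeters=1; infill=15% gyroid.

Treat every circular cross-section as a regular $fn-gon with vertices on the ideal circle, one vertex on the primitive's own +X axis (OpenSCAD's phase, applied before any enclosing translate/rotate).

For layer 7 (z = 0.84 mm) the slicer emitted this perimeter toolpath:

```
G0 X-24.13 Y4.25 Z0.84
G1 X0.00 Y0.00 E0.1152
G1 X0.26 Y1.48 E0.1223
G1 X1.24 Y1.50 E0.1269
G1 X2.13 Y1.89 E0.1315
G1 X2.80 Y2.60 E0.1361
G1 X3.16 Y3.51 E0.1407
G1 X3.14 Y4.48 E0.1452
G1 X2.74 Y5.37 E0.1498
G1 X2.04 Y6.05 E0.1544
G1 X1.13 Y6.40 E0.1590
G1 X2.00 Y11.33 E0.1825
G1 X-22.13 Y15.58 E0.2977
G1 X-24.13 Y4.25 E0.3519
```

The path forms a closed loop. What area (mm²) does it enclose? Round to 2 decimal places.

291.46 mm²

Apply the shoelace formula to the sequence of (X, Y) vertices; enclosed area = 291.46 mm².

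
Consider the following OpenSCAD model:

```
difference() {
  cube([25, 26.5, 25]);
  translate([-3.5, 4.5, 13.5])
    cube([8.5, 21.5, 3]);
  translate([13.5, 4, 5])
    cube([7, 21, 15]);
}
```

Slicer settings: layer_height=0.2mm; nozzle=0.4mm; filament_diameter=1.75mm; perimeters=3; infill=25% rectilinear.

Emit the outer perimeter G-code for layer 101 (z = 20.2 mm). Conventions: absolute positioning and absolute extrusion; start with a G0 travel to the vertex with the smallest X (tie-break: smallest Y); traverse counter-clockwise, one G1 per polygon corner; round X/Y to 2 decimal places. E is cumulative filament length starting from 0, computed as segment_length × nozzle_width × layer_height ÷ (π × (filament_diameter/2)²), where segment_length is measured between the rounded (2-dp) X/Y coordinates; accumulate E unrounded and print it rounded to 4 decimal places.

At z = 20.2 mm: the cube (footprint 25×26.5) is included at this height; the cube at (-3.5, 4.5) does not reach this height (z outside [13.5, 16.5]); the cube at (13.5, 4) is absent (z outside [5, 20]); Subtracting the remaining from the first: none of the subtracted shapes is present at this height, so the 25×26.5 cube is unchanged — 1 connected region. The outline is a single polygon with 4 vertices. Extrusion per mm of travel: 0.4 × 0.2 / (π × 0.875²) = 0.033260. Accumulating E over each segment gives final E = 3.4258.

G0 X0.00 Y0.00 Z20.20
G1 X25.00 Y0.00 E0.8315
G1 X25.00 Y26.50 E1.7129
G1 X0.00 Y26.50 E2.5444
G1 X0.00 Y0.00 E3.4258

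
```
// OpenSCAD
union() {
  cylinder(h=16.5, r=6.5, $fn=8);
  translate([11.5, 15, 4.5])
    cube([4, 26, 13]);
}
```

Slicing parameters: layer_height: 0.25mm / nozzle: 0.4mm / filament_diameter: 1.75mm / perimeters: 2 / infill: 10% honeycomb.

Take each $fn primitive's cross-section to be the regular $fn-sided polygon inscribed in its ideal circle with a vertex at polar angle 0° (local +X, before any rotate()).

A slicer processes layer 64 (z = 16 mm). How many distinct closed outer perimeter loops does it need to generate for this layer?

At z = 16 mm: the r=6.5 cylinder gives a regular 8-gon of circumradius 6.5 (constant along its height); the cube at (11.5, 15) (footprint 4×26) is included at this height; Taking the union: the 2 present regions are separate (no shared area or edge), so areas and boundary lengths simply add and each stays a separate island — 2 connected regions. The result has 2 disconnected regions.

2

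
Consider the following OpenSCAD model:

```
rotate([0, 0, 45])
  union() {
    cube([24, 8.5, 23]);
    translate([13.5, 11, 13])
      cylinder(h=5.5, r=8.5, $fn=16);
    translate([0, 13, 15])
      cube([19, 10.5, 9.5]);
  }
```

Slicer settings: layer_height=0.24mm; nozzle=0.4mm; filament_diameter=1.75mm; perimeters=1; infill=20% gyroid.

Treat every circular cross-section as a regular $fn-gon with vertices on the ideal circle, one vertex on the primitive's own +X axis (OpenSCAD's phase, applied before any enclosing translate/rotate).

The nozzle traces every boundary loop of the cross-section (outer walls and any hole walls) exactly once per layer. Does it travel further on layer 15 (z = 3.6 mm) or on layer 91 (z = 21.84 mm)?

Layer 15 (z = 3.6): the cube (footprint 24×8.5) is included at this height (perimeter 65.00 mm); the cylinder at (13.5, 11) is not intersected at this z (z outside [13, 18.5]); the cube at (0, 13) does not reach this height (z outside [15, 24.5]); Combining (union): only the 24×8.5 cube is present, so the union is just that shape — boundary = 65.00 mm; (whole slice rotated 45° about Z — lengths, areas and connectivity unchanged). So its perimeter = 65.00 mm. Layer 91 (z = 21.84): the cube (footprint 24×8.5) is included at this height (perimeter 65.00 mm); the cylinder at (13.5, 11) is not intersected at this z (z outside [13, 18.5]); the cube at (0, 13) is present — its section is the full 19×10.5 rectangle (perimeter 59.00 mm); Merging all regions: the 2 present regions are separate (no shared area or edge), so areas and boundary lengths simply add and each stays a separate island — boundary = 124.00 mm; (rotated 45° about Z; rotation is an isometry so areas/perimeters/island counts are preserved). So its perimeter = 124.00 mm. Layer 91 is larger (124.00 vs 65.00 mm).

layer 91 (z = 21.84 mm)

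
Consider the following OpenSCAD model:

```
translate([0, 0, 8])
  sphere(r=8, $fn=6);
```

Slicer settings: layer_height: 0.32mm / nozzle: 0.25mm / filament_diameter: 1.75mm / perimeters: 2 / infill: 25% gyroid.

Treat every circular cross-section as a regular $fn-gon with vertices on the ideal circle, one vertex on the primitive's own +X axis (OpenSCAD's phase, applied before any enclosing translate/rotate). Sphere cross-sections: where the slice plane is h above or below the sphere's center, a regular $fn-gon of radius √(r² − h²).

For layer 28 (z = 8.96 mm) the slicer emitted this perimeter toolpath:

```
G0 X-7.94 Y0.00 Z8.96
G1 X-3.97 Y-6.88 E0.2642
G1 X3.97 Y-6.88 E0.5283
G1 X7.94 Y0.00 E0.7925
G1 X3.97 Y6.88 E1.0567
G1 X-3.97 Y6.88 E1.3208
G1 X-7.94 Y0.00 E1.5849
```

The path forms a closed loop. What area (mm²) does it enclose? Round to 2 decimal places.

Apply the shoelace formula to the sequence of (X, Y) vertices; enclosed area = 163.88 mm².

163.88 mm²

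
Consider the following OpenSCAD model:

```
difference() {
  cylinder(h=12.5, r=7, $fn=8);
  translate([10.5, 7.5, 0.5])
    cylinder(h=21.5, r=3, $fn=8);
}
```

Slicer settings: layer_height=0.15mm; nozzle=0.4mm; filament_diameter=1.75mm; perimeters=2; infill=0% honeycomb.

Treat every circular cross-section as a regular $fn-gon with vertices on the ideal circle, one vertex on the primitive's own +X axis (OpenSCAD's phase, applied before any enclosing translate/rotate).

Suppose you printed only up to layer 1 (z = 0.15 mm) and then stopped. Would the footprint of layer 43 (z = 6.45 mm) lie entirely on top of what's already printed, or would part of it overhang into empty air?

Compare the two slices. At z = 0.15: the cylinder: section is a regular 8-gon, circumradius r=7 (area = (8/2)·7.000²·sin(360°/8) = 138.59 mm²); the cylinder at (10.5, 7.5) is absent (z outside [0.5, 22]); Subtracting the remaining from the first: none of the subtracted shapes is present at this height, so the r=7 cylinder is unchanged — area = 138.59 mm². At z = 6.45: the r=7 cylinder contributes a regular 8-gon of circumradius 7 (area = (8/2)·7.000²·sin(360°/8) = 138.59 mm²); the r=3 cylinder at (10.5, 7.5) contributes a regular 8-gon of circumradius 3 (area = (8/2)·3.000²·sin(360°/8) = 25.46 mm²); Subtracting the remaining from the first: starting from the r=7 cylinder (138.59 mm²), the r=3 cylinder at (10.5, 7.5) misses the remaining region (no effect) — area = 138.59 mm². Checking containment: the cross-section at z = 6.45 is a subset of the cross-section at z = 0.15.

entirely on top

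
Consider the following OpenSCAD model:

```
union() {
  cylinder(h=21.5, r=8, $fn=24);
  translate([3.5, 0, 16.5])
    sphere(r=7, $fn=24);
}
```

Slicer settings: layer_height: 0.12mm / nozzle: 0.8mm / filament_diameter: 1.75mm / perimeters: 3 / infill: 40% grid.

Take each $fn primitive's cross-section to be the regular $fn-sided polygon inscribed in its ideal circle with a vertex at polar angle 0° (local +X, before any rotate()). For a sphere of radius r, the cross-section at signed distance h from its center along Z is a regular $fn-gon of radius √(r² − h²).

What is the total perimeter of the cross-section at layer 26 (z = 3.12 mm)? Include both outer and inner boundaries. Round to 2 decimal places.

50.12 mm

At z = 3.12 mm: the cylinder: section is a regular 24-gon, circumradius r=8 (perimeter = 2·24·8.000·sin(180°/24) = 50.12 mm); the sphere at (3.5, 0) does not reach this height (|z−center|=13.380 > r=7); Combining (union): only the r=8 cylinder is present, so the union is just that shape — boundary = 50.12 mm. Overall, the cross-section is a single solid region. Total boundary length (outer) = 50.12 mm.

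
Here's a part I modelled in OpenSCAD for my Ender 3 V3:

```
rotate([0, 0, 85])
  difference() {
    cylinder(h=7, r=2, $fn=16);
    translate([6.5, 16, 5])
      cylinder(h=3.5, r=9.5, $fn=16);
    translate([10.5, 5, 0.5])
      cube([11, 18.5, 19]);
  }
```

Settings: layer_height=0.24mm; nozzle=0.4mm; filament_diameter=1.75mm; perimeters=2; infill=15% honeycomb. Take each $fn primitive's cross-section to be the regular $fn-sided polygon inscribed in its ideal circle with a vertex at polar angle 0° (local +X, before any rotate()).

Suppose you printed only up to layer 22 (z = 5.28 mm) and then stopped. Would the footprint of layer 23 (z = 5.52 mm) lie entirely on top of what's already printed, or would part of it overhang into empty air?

Compare the two slices. At z = 5.28: the r=2 cylinder gives a regular 16-gon of circumradius 2 (constant along its height) (area = (16/2)·2.000²·sin(360°/16) = 12.25 mm²); the cylinder at (6.5, 16): section is a regular 16-gon, circumradius r=9.5 (area = (16/2)·9.500²·sin(360°/16) = 276.30 mm²); the cube at (10.5, 5) (footprint 11×18.5) is included at this height (area 203.50 mm²); Subtracting the remaining from the first: starting from the r=2 cylinder (12.25 mm²), the r=9.5 cylinder at (6.5, 16) misses the remaining region (no effect); the 11×18.5 cube at (10.5, 5) misses the remaining region (no effect) — area = 12.25 mm²; (rotated 85° about Z; rotation is an isometry so areas/perimeters/island counts are preserved). At z = 5.52: the r=2 cylinder gives a regular 16-gon of circumradius 2 (constant along its height) (area = (16/2)·2.000²·sin(360°/16) = 12.25 mm²); the cylinder at (6.5, 16): section is a regular 16-gon, circumradius r=9.5 (area = (16/2)·9.500²·sin(360°/16) = 276.30 mm²); the cube at (10.5, 5) (footprint 11×18.5) is included at this height (area 203.50 mm²); After the difference (first − rest): starting from the r=2 cylinder (12.25 mm²), the r=9.5 cylinder at (6.5, 16) misses the remaining region (no effect); the 11×18.5 cube at (10.5, 5) misses the remaining region (no effect) — area = 12.25 mm²; (rotated 85° about Z; rotation is an isometry so areas/perimeters/island counts are preserved). Checking containment: the cross-section at z = 5.52 is a subset of the cross-section at z = 5.28.

entirely on top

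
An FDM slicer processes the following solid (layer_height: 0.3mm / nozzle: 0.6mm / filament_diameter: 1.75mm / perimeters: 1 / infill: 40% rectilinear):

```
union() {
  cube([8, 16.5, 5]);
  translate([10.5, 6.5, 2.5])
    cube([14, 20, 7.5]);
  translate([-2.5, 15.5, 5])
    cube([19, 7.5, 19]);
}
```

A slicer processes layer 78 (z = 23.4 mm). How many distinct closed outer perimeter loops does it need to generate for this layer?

At z = 23.4 mm: the cube is absent (z outside [0, 5]); the cube at (10.5, 6.5) is not intersected at this z (z outside [2.5, 10]); the cube at (-2.5, 15.5) (footprint 19×7.5) is included at this height; Combining (union): only the 19×7.5 cube at (-2.5, 15.5) is present, so the union is just that shape — 1 connected region. The result has 1 disconnected region.

1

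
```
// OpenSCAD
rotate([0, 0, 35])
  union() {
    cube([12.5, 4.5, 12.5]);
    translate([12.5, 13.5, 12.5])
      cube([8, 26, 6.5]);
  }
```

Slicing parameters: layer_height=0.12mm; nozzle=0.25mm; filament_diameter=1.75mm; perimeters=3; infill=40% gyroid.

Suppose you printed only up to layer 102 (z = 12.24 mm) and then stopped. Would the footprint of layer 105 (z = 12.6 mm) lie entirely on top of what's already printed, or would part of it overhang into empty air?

part overhangs

Compare the two slices. At z = 12.24: the 12.5×4.5 cube contributes its full rectangle (area 56.25 mm²); the cube at (12.5, 13.5) does not reach this height (z outside [12.5, 19]); Merging all regions: only the 12.5×4.5 cube is present, so the union is just that shape — area = 56.25 mm²; (rotated 35° about Z; rotation is an isometry so areas/perimeters/island counts are preserved). At z = 12.6: the cube is not intersected at this z (z outside [0, 12.5]); the 8×26 cube at (12.5, 13.5) contributes its full rectangle (area 208.00 mm²); Combining (union): only the 8×26 cube at (12.5, 13.5) is present, so the union is just that shape — area = 208.00 mm²; (whole slice rotated 35° about Z — lengths, areas and connectivity unchanged). Checking containment: at z = 12.6 the cross-section extends beyond the z = 12.24 cross-section by about 208.00 mm².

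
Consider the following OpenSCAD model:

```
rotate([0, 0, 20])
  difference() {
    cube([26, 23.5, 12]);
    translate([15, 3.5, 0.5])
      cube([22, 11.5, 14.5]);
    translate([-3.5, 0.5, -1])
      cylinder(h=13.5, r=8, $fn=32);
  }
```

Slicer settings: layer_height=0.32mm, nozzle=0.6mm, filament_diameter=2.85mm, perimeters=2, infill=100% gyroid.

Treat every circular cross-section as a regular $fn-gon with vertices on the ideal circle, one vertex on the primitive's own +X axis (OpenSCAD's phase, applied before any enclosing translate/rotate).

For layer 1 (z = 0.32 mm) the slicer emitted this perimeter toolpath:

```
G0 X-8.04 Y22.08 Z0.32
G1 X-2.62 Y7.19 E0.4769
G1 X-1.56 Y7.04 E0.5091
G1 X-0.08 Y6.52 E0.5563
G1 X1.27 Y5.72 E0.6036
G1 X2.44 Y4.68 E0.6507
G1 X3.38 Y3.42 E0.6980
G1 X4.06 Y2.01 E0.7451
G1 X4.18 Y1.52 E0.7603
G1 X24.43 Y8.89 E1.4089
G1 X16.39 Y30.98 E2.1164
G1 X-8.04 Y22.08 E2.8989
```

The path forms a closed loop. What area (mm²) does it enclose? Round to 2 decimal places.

Apply the shoelace formula to the sequence of (X, Y) vertices; enclosed area = 585.90 mm².

585.90 mm²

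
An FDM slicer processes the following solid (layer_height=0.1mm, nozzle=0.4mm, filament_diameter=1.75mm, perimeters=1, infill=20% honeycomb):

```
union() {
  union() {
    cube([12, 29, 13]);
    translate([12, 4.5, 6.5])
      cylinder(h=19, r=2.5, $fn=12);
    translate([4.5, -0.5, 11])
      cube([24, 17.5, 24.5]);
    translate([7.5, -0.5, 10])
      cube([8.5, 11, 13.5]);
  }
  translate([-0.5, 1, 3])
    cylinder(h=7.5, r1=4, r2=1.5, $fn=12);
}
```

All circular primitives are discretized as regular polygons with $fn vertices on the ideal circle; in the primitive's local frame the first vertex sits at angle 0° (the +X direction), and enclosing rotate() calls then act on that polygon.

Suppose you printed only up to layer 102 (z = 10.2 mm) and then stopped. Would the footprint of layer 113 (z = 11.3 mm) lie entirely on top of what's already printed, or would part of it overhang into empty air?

Compare the two slices. At z = 10.2: the cube (footprint 12×29) is included at this height (area 348.00 mm²); the cylinder at (12, 4.5): section is a regular 12-gon, circumradius r=2.5 (area = (12/2)·2.500²·sin(360°/12) = 18.75 mm²); the cube at (4.5, -0.5) is not intersected at this z (z outside [11, 35.5]); the cube at (7.5, -0.5) is present — its section is the full 8.5×11 rectangle (area 93.50 mm²); Combining (union): the regions partially overlap — summed areas 460.25 mm² minus the doubly-counted overlap 66.00 mm² gives 394.25 mm² — area = 394.25 mm²; the cone at (-0.5, 1) contributes a regular 12-gon of circumradius 1.600 (interpolated between r1=4 and r2=1.5 at t=0.960) (area = (12/2)·1.600²·sin(360°/12) = 7.68 mm²); Merging all regions: the regions partially overlap — summed areas 401.93 mm² minus the doubly-counted overlap 2.10 mm² gives 399.83 mm² — area = 399.83 mm². At z = 11.3: the cube is present — its section is the full 12×29 rectangle (area 348.00 mm²); the r=2.5 cylinder at (12, 4.5) contributes a regular 12-gon of circumradius 2.5 (area = (12/2)·2.500²·sin(360°/12) = 18.75 mm²); the cube at (4.5, -0.5) is present — its section is the full 24×17.5 rectangle (area 420.00 mm²); the cube at (7.5, -0.5) (footprint 8.5×11) is included at this height (area 93.50 mm²); Combining (union): the regions partially overlap — summed areas 880.25 mm² minus the doubly-counted overlap 239.75 mm² gives 640.50 mm² — area = 640.50 mm²; the cone at (-0.5, 1) is absent (z outside [3, 10.5]); Taking the union: only that combined region is present, so the union is just that shape — area = 640.50 mm². Checking containment: at z = 11.3 the cross-section extends beyond the z = 10.2 cross-section by about 246.25 mm².

part overhangs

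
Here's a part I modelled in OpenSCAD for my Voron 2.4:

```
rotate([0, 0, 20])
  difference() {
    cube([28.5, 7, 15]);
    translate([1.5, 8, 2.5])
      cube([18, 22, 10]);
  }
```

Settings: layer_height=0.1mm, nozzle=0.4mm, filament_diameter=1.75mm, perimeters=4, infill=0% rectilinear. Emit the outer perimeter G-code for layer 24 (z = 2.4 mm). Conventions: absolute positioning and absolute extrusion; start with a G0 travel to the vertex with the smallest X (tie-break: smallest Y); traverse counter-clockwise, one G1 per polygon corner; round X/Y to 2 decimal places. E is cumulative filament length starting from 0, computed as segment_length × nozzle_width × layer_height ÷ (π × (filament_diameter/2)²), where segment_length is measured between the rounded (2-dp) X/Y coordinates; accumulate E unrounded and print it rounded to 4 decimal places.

At z = 2.4 mm: the cube is present — its section is the full 28.5×7 rectangle; the cube at (1.5, 8) is not intersected at this z (z outside [2.5, 12.5]); Taking the first minus the rest: none of the subtracted shapes is present at this height, so the 28.5×7 cube is unchanged — 1 connected region; (rotated 20° about Z; rotation is an isometry so areas/perimeters/island counts are preserved). The outline is a single polygon with 4 vertices. Extrusion per mm of travel: 0.4 × 0.1 / (π × 0.875²) = 0.016630. Accumulating E over each segment gives final E = 1.1807.

G0 X-2.39 Y6.58 Z2.40
G1 X0.00 Y0.00 E0.1164
G1 X26.78 Y9.75 E0.5904
G1 X24.39 Y16.33 E0.7068
G1 X-2.39 Y6.58 E1.1807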